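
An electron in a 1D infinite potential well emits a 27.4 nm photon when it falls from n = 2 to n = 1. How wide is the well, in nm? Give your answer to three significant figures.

L = 0.158 nm

The photon carries ΔE = hc/λ = 6.626×10^-34·2.998×10^8/2.74×10^-8 m = 7.250×10^-18 J.
Since ΔE = (2² − 1²)E_1, E_1 = 2.417×10^-18 J, and L = h/√(8m_eE_1) = 1.58×10^-10 m = 0.158 nm.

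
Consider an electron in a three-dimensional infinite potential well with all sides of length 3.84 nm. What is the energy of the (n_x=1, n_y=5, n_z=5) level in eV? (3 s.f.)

E = 1.30 eV

For a 3D rectangular well E = (h²/8m_e)·Σ n_i²/L_i² = (6.626×10^-34)²/(8·9.109×10^-31) · [1²/(3.84 nm)² + 5²/(3.84 nm)² + 5²/(3.84 nm)²].
Evaluating gives E = 2.084×10^-19 J = 1.30 eV.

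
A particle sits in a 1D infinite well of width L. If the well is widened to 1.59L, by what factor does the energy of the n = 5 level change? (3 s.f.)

E_n ∝ 1/L², so the energy scales by 1/1.59² = 0.396.

0.396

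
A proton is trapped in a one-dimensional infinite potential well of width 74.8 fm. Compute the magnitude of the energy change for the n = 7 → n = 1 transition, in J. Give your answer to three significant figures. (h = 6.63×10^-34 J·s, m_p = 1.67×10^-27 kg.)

E_1 = h²/(8m_pL²) = 5.881×10^-15 J.
|ΔE| = |7² − 1²|·E_1 = 48·5.881×10^-15 J = 2.82×10^-13 J.

|ΔE| = 2.82×10^-13 J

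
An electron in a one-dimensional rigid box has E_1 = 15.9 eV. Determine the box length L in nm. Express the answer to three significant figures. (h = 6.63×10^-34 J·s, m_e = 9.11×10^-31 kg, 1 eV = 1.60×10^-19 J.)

From E_n = n²h²/(8m_eL²), L = n·h/√(8m_eE_n).
E_1 = 15.9 eV = 2.544×10^-18 J, so L = 1·6.63×10^-34/√(8·9.11×10^-31·2.544×10^-18) = 1.54×10^-10 m = 0.154 nm.

L = 0.154 nm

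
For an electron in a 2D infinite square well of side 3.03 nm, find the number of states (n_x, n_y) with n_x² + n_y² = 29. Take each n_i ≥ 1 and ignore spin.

degeneracy = 2

The level has n_x² + n_y² = 29. The ordered positive-integer solutions are (2, 5), (5, 2).
That gives 2 states.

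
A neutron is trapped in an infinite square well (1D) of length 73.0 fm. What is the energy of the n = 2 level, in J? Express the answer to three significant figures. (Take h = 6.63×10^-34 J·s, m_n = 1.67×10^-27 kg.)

For an infinite well E_n = n²h²/(8m_nL²), so E_1 = h²/(8m_nL²) = (6.63×10^-34)²/(8·1.67×10^-27·(7.30×10^-14 m)²) = 6.174×10^-15 J.
Then E_2 = 2²·E_1 = 4·6.174×10^-15 J = 2.47×10^-14 J.

E_2 = 2.47×10^-14 J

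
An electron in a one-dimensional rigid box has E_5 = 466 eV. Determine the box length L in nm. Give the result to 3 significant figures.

From E_n = n²h²/(8m_eL²), L = n·h/√(8m_eE_n).
E_5 = 466 eV = 7.465×10^-17 J, so L = 5·6.626×10^-34/√(8·9.109×10^-31·7.465×10^-17) = 1.42×10^-10 m = 0.142 nm.

L = 0.142 nm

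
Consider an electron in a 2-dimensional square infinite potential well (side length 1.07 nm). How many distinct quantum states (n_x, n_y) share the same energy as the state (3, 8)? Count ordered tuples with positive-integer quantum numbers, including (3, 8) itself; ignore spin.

The level has n_x² + n_y² = 73. The ordered positive-integer solutions are (3, 8), (8, 3).
That gives 2 states.

degeneracy = 2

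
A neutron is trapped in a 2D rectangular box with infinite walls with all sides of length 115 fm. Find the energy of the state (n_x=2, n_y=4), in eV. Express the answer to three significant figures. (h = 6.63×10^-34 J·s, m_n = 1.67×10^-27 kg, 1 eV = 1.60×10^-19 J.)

E = 3.11×10^5 eV

For a 2D rectangular well E = (h²/8m_n)·Σ n_i²/L_i² = (6.63×10^-34)²/(8·1.67×10^-27) · [2²/(115 fm)² + 4²/(115 fm)²].
Evaluating gives E = 4.976×10^-14 J = 3.11×10^5 eV.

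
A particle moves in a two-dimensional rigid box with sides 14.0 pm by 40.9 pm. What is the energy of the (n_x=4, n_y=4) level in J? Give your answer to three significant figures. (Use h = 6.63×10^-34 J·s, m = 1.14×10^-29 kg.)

E = 4.40×10^-16 J

For a 2D rectangular well E = (h²/8m)·Σ n_i²/L_i² = (6.63×10^-34)²/(8·1.14×10^-29) · [4²/(14.0 pm)² + 4²/(40.9 pm)²].
Evaluating gives E = 4.40×10^-16 J.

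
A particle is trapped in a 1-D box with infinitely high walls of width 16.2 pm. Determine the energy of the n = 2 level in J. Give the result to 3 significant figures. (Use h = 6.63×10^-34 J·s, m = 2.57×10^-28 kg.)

E_2 = 3.26×10^-18 J

For an infinite well E_n = n²h²/(8mL²), so E_1 = h²/(8mL²) = (6.63×10^-34)²/(8·2.57×10^-28·(1.62×10^-11 m)²) = 8.147×10^-19 J.
Then E_2 = 2²·E_1 = 4·8.147×10^-19 J = 3.26×10^-18 J.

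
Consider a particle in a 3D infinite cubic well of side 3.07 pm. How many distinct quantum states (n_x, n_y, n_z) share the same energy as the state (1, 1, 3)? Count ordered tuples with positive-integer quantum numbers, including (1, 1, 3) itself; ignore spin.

The level has n_x² + n_y² + n_z² = 11. The ordered positive-integer solutions are (1, 1, 3), (1, 3, 1), (3, 1, 1).
That gives 3 states.

degeneracy = 3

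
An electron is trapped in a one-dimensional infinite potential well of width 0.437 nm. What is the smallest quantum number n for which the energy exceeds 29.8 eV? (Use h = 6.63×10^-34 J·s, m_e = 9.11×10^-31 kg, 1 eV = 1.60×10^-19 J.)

E_1 = h²/(8m_eL²) = 3.158×10^-19 J = 1.974 eV.
Need n² > 29.8/1.974 = 15.10, i.e. n > 3.886.
The smallest integer satisfying this is n = 4.

n = 4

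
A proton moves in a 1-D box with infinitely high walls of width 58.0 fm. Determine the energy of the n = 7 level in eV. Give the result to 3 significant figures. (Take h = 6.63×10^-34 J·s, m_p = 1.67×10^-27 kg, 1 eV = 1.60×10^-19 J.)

For an infinite well E_n = n²h²/(8m_pL²), so E_1 = h²/(8m_pL²) = (6.63×10^-34)²/(8·1.67×10^-27·(5.80×10^-14 m)²) = 9.781×10^-15 J.
Then E_7 = 7²·E_1 = 49·9.781×10^-15 J = 4.793×10^-13 J.
Converting, E_7 = 4.793×10^-13 J / (1.60×10^-19 J/eV) = 3.00×10^6 eV.

E_7 = 3.00×10^6 eV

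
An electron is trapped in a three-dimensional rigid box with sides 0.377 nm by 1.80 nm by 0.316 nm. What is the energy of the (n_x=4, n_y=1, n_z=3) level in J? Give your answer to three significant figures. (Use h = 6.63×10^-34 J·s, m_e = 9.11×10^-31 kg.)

E = 1.22×10^-17 J

For a 3D rectangular well E = (h²/8m_e)·Σ n_i²/L_i² = (6.63×10^-34)²/(8·9.11×10^-31) · [4²/(0.377 nm)² + 1²/(1.80 nm)² + 3²/(0.316 nm)²].
Evaluating gives E = 1.22×10^-17 J.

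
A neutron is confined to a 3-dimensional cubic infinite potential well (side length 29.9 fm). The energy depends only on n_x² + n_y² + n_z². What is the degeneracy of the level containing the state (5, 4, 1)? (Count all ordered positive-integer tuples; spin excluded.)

degeneracy = 6

The level has n_x² + n_y² + n_z² = 42. The ordered positive-integer solutions are (1, 4, 5), (1, 5, 4), (4, 1, 5), (4, 5, 1), (5, 1, 4), (5, 4, 1).
That gives 6 states.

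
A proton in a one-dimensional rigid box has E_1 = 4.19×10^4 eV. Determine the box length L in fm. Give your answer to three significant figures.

L = 69.9 fm

From E_n = n²h²/(8m_pL²), L = n·h/√(8m_pE_n).
E_1 = 4.19×10^4 eV = 6.712×10^-15 J, so L = 1·6.626×10^-34/√(8·1.673×10^-27·6.712×10^-15) = 6.99×10^-14 m = 69.9 fm.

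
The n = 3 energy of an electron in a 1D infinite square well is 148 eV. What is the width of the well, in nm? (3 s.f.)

L = 0.151 nm

From E_n = n²h²/(8m_eL²), L = n·h/√(8m_eE_n).
E_3 = 148 eV = 2.371×10^-17 J, so L = 3·6.626×10^-34/√(8·9.109×10^-31·2.371×10^-17) = 1.51×10^-10 m = 0.151 nm.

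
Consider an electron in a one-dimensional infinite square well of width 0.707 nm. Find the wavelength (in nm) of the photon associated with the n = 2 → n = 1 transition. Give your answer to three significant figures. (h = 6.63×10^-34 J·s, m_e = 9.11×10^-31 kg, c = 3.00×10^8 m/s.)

λ = 549 nm

E_1 = h²/(8m_eL²) = 1.207×10^-19 J, so ΔE = (2² − 1²)E_1 = 3.621×10^-19 J.
λ = hc/ΔE = (6.63×10^-34·3.00×10^8)/3.621×10^-19 = 5.49×10^-7 m = 549 nm.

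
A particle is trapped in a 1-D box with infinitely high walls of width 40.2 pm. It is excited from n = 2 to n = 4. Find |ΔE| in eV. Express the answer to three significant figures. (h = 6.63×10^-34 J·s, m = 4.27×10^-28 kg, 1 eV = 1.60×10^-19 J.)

|ΔE| = 5.97 eV

E_1 = h²/(8mL²) = 7.963×10^-20 J.
|ΔE| = |2² − 4²|·E_1 = 12·7.963×10^-20 J = 9.556×10^-19 J = 5.97 eV.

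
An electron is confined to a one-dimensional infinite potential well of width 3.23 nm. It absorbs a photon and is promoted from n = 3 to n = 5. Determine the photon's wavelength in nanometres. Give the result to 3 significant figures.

E_1 = h²/(8m_eL²) = 5.775×10^-21 J, so ΔE = (5² − 3²)E_1 = 9.240×10^-20 J.
λ = hc/ΔE = (6.626×10^-34·2.998×10^8)/9.240×10^-20 = 2.15×10^-6 m = 2.15×10^3 nm.

λ = 2.15×10^3 nm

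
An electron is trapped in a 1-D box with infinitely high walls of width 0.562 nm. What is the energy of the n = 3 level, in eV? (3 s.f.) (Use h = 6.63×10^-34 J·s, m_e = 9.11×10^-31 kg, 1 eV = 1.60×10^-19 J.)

E_3 = 10.7 eV

For an infinite well E_n = n²h²/(8m_eL²), so E_1 = h²/(8m_eL²) = (6.63×10^-34)²/(8·9.11×10^-31·(5.62×10^-10 m)²) = 1.910×10^-19 J.
Then E_3 = 3²·E_1 = 9·1.910×10^-19 J = 1.719×10^-18 J.
Converting, E_3 = 1.719×10^-18 J / (1.60×10^-19 J/eV) = 10.7 eV.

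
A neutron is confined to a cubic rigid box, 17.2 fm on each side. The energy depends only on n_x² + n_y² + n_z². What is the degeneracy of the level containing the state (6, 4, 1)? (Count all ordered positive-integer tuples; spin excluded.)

degeneracy = 6

The level has n_x² + n_y² + n_z² = 53. The ordered positive-integer solutions are (1, 4, 6), (1, 6, 4), (4, 1, 6), (4, 6, 1), (6, 1, 4), (6, 4, 1).
That gives 6 states.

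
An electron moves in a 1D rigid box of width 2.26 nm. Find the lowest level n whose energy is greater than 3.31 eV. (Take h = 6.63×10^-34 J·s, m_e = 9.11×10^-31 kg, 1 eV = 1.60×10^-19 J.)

E_1 = h²/(8m_eL²) = 1.181×10^-20 J = 0.07381 eV.
Need n² > 3.31/0.07381 = 44.84, i.e. n > 6.696.
The smallest integer satisfying this is n = 7.

n = 7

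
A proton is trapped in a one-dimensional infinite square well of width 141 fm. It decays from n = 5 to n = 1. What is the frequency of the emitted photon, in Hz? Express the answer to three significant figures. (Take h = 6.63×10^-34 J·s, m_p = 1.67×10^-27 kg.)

E_1 = h²/(8m_pL²) = 1.655×10^-15 J and ΔE = (5² − 1²)E_1 = 3.972×10^-14 J.
f = ΔE/h = 3.972×10^-14/6.63×10^-34 = 5.99×10^19 Hz.

f = 5.99×10^19 Hz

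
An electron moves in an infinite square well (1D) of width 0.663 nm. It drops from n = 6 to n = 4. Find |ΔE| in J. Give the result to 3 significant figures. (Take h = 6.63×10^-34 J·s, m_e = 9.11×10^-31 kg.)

E_1 = h²/(8m_eL²) = 1.372×10^-19 J.
|ΔE| = |6² − 4²|·E_1 = 20·1.372×10^-19 J = 2.74×10^-18 J.

|ΔE| = 2.74×10^-18 J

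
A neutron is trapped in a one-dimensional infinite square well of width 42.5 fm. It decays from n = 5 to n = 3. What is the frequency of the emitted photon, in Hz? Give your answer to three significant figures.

E_1 = h²/(8m_nL²) = 1.814×10^-14 J and ΔE = (5² − 3²)E_1 = 2.902×10^-13 J.
f = ΔE/h = 2.902×10^-13/6.626×10^-34 = 4.38×10^20 Hz.

f = 4.38×10^20 Hz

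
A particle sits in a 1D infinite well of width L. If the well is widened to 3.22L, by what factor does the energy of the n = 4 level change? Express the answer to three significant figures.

0.0964

E_n ∝ 1/L², so the energy scales by 1/3.22² = 0.0964.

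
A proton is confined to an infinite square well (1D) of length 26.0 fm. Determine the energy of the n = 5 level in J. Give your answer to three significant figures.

For an infinite well E_n = n²h²/(8m_pL²), so E_1 = h²/(8m_pL²) = (6.626×10^-34)²/(8·1.673×10^-27·(2.60×10^-14 m)²) = 4.853×10^-14 J.
Then E_5 = 5²·E_1 = 25·4.853×10^-14 J = 1.21×10^-12 J.

E_5 = 1.21×10^-12 J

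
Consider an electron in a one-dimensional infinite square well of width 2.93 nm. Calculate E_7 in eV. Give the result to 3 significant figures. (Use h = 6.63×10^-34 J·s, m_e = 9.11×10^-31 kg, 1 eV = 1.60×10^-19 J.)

E_7 = 2.15 eV

For an infinite well E_n = n²h²/(8m_eL²), so E_1 = h²/(8m_eL²) = (6.63×10^-34)²/(8·9.11×10^-31·(2.93×10^-9 m)²) = 7.026×10^-21 J.
Then E_7 = 7²·E_1 = 49·7.026×10^-21 J = 3.443×10^-19 J.
Converting, E_7 = 3.443×10^-19 J / (1.60×10^-19 J/eV) = 2.15 eV.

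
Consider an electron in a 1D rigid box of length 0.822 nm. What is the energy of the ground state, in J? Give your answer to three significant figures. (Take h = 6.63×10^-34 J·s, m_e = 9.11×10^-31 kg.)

For an infinite well E_n = n²h²/(8m_eL²), so E_1 = h²/(8m_eL²) = (6.63×10^-34)²/(8·9.11×10^-31·(8.22×10^-10 m)²) = 8.926×10^-20 J.

E_1 = 8.93×10^-20 J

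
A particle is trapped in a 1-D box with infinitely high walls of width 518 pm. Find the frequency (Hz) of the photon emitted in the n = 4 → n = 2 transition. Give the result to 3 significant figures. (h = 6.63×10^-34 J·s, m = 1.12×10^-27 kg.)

E_1 = h²/(8mL²) = 1.828×10^-22 J and ΔE = (4² − 2²)E_1 = 2.194×10^-21 J.
f = ΔE/h = 2.194×10^-21/6.63×10^-34 = 3.31×10^12 Hz.

f = 3.31×10^12 Hz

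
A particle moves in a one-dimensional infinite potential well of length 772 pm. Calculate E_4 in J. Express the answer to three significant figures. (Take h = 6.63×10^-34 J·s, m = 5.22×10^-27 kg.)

E_4 = 2.83×10^-22 J

For an infinite well E_n = n²h²/(8mL²), so E_1 = h²/(8mL²) = (6.63×10^-34)²/(8·5.22×10^-27·(7.72×10^-10 m)²) = 1.766×10^-23 J.
Then E_4 = 4²·E_1 = 16·1.766×10^-23 J = 2.83×10^-22 J.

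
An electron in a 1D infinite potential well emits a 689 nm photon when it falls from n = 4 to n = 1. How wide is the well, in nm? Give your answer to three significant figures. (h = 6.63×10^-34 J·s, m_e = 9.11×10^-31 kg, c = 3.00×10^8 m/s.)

L = 1.77 nm

The photon carries ΔE = hc/λ = 6.63×10^-34·3.00×10^8/6.89×10^-7 m = 2.887×10^-19 J.
Since ΔE = (4² − 1²)E_1, E_1 = 1.925×10^-20 J, and L = h/√(8m_eE_1) = 1.77×10^-9 m = 1.77 nm.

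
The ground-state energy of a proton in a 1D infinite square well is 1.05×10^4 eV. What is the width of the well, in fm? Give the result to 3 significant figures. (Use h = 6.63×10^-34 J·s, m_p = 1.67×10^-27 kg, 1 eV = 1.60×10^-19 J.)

L = 140 fm

From E_n = n²h²/(8m_pL²), L = n·h/√(8m_pE_n).
E_1 = 1.05×10^4 eV = 1.680×10^-15 J, so L = 1·6.63×10^-34/√(8·1.67×10^-27·1.680×10^-15) = 1.40×10^-13 m = 140 fm.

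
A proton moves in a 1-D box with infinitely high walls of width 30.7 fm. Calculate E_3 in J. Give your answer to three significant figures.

E_3 = 3.13×10^-13 J

For an infinite well E_n = n²h²/(8m_pL²), so E_1 = h²/(8m_pL²) = (6.626×10^-34)²/(8·1.673×10^-27·(3.07×10^-14 m)²) = 3.480×10^-14 J.
Then E_3 = 3²·E_1 = 9·3.480×10^-14 J = 3.13×10^-13 J.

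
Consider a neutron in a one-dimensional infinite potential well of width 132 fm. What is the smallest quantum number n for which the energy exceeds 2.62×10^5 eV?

E_1 = h²/(8m_nL²) = 1.880×10^-15 J = 1.174×10^4 eV.
Need n² > 2.62×10^5/1.174×10^4 = 22.32, i.e. n > 4.724.
The smallest integer satisfying this is n = 5.

n = 5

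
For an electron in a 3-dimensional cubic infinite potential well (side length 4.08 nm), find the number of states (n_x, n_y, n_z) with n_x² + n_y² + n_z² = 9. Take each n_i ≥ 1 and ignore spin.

The level has n_x² + n_y² + n_z² = 9. The ordered positive-integer solutions are (1, 2, 2), (2, 1, 2), (2, 2, 1).
That gives 3 states.

degeneracy = 3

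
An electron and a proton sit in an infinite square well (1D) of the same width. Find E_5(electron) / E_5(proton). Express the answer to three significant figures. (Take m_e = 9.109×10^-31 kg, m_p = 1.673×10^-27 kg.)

E_n ∝ 1/m at fixed n and L, so the ratio is m_p/m_e = 1.673×10^-27/9.109×10^-31 = 1.84×10^3.

1.84×10^3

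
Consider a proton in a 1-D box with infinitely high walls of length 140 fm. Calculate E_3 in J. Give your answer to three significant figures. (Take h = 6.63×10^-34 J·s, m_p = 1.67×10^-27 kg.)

E_3 = 1.51×10^-14 J

For an infinite well E_n = n²h²/(8m_pL²), so E_1 = h²/(8m_pL²) = (6.63×10^-34)²/(8·1.67×10^-27·(1.40×10^-13 m)²) = 1.679×10^-15 J.
Then E_3 = 3²·E_1 = 9·1.679×10^-15 J = 1.51×10^-14 J.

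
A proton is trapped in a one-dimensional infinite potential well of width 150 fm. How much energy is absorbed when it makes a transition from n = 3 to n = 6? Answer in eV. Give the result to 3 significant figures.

|ΔE| = 2.46×10^5 eV

E_1 = h²/(8m_pL²) = 1.458×10^-15 J.
|ΔE| = |3² − 6²|·E_1 = 27·1.458×10^-15 J = 3.937×10^-14 J = 2.46×10^5 eV.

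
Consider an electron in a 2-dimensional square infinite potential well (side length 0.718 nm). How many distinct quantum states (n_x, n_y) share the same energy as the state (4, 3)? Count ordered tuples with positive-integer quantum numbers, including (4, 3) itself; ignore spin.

The level has n_x² + n_y² = 25. The ordered positive-integer solutions are (3, 4), (4, 3).
That gives 2 states.

degeneracy = 2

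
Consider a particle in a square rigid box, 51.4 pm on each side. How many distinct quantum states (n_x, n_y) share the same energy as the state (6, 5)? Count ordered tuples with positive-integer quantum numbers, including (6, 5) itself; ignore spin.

degeneracy = 2

The level has n_x² + n_y² = 61. The ordered positive-integer solutions are (5, 6), (6, 5).
That gives 2 states.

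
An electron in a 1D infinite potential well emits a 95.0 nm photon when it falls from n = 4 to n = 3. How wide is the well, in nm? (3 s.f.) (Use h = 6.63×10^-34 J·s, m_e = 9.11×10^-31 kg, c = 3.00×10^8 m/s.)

The photon carries ΔE = hc/λ = 6.63×10^-34·3.00×10^8/9.50×10^-8 m = 2.094×10^-18 J.
Since ΔE = (4² − 3²)E_1, E_1 = 2.991×10^-19 J, and L = h/√(8m_eE_1) = 4.49×10^-10 m = 0.449 nm.

L = 0.449 nm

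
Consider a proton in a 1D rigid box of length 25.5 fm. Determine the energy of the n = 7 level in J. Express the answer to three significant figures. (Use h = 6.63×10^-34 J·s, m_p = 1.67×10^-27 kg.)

E_7 = 2.48×10^-12 J

For an infinite well E_n = n²h²/(8m_pL²), so E_1 = h²/(8m_pL²) = (6.63×10^-34)²/(8·1.67×10^-27·(2.55×10^-14 m)²) = 5.060×10^-14 J.
Then E_7 = 7²·E_1 = 49·5.060×10^-14 J = 2.48×10^-12 J.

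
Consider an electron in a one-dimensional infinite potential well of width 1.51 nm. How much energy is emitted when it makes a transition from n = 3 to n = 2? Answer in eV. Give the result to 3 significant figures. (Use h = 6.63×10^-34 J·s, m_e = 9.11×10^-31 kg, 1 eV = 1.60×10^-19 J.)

|ΔE| = 0.827 eV

E_1 = h²/(8m_eL²) = 2.645×10^-20 J.
|ΔE| = |3² − 2²|·E_1 = 5·2.645×10^-20 J = 1.323×10^-19 J = 0.827 eV.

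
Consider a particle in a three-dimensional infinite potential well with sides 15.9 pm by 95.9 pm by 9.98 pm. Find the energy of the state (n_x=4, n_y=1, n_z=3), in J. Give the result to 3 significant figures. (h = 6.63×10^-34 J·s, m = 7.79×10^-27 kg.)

For a 3D rectangular well E = (h²/8m)·Σ n_i²/L_i² = (6.63×10^-34)²/(8·7.79×10^-27) · [4²/(15.9 pm)² + 1²/(95.9 pm)² + 3²/(9.98 pm)²].
Evaluating gives E = 1.08×10^-18 J.

E = 1.08×10^-18 J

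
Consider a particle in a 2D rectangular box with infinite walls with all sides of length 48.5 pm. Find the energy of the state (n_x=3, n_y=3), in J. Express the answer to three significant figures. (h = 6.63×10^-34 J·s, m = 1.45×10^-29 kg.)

For a 2D rectangular well E = (h²/8m)·Σ n_i²/L_i² = (6.63×10^-34)²/(8·1.45×10^-29) · [3²/(48.5 pm)² + 3²/(48.5 pm)²].
Evaluating gives E = 2.90×10^-17 J.

E = 2.90×10^-17 J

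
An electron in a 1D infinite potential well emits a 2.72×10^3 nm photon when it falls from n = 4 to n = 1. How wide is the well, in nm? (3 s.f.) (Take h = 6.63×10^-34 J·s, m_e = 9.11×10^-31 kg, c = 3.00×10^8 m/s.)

The photon carries ΔE = hc/λ = 6.63×10^-34·3.00×10^8/2.72×10^-6 m = 7.312×10^-20 J.
Since ΔE = (4² − 1²)E_1, E_1 = 4.875×10^-21 J, and L = h/√(8m_eE_1) = 3.52×10^-9 m = 3.52 nm.

L = 3.52 nm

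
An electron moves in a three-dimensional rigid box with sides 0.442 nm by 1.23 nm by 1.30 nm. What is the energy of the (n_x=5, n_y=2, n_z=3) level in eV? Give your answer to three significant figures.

For a 3D rectangular well E = (h²/8m_e)·Σ n_i²/L_i² = (6.626×10^-34)²/(8·9.109×10^-31) · [5²/(0.442 nm)² + 2²/(1.23 nm)² + 3²/(1.30 nm)²].
Evaluating gives E = 8.190×10^-18 J = 51.1 eV.

E = 51.1 eV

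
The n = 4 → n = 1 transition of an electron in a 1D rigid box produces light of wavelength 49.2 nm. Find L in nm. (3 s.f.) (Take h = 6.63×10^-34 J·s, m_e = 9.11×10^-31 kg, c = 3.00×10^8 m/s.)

L = 0.473 nm

The photon carries ΔE = hc/λ = 6.63×10^-34·3.00×10^8/4.92×10^-8 m = 4.043×10^-18 J.
Since ΔE = (4² − 1²)E_1, E_1 = 2.695×10^-19 J, and L = h/√(8m_eE_1) = 4.73×10^-10 m = 0.473 nm.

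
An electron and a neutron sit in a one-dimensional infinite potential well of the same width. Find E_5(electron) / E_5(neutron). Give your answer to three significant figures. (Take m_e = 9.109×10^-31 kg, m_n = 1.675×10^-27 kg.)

E_n ∝ 1/m at fixed n and L, so the ratio is m_n/m_e = 1.675×10^-27/9.109×10^-31 = 1.84×10^3.

1.84×10^3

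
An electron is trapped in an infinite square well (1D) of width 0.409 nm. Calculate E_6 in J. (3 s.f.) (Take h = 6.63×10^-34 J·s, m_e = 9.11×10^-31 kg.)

E_6 = 1.30×10^-17 J

For an infinite well E_n = n²h²/(8m_eL²), so E_1 = h²/(8m_eL²) = (6.63×10^-34)²/(8·9.11×10^-31·(4.09×10^-10 m)²) = 3.606×10^-19 J.
Then E_6 = 6²·E_1 = 36·3.606×10^-19 J = 1.30×10^-17 J.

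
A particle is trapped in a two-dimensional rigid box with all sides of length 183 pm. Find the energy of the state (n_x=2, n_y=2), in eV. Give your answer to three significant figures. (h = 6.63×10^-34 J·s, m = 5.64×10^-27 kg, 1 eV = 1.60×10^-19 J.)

For a 2D rectangular well E = (h²/8m)·Σ n_i²/L_i² = (6.63×10^-34)²/(8·5.64×10^-27) · [2²/(183 pm)² + 2²/(183 pm)²].
Evaluating gives E = 2.327×10^-21 J = 0.0145 eV.

E = 0.0145 eV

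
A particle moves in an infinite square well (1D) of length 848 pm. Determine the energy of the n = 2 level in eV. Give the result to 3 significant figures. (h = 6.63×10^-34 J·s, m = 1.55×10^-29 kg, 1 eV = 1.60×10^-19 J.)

E_2 = 0.123 eV

For an infinite well E_n = n²h²/(8mL²), so E_1 = h²/(8mL²) = (6.63×10^-34)²/(8·1.55×10^-29·(8.48×10^-10 m)²) = 4.930×10^-21 J.
Then E_2 = 2²·E_1 = 4·4.930×10^-21 J = 1.972×10^-20 J.
Converting, E_2 = 1.972×10^-20 J / (1.60×10^-19 J/eV) = 0.123 eV.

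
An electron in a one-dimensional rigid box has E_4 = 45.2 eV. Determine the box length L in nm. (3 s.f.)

L = 0.365 nm

From E_n = n²h²/(8m_eL²), L = n·h/√(8m_eE_n).
E_4 = 45.2 eV = 7.241×10^-18 J, so L = 4·6.626×10^-34/√(8·9.109×10^-31·7.241×10^-18) = 3.65×10^-10 m = 0.365 nm.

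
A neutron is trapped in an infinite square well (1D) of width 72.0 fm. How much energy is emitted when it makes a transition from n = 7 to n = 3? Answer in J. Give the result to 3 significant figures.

E_1 = h²/(8m_nL²) = 6.320×10^-15 J.
|ΔE| = |7² − 3²|·E_1 = 40·6.320×10^-15 J = 2.53×10^-13 J.

|ΔE| = 2.53×10^-13 J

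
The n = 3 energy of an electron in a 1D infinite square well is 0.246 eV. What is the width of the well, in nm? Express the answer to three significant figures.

From E_n = n²h²/(8m_eL²), L = n·h/√(8m_eE_n).
E_3 = 0.246 eV = 3.941×10^-20 J, so L = 3·6.626×10^-34/√(8·9.109×10^-31·3.941×10^-20) = 3.71×10^-9 m = 3.71 nm.

L = 3.71 nm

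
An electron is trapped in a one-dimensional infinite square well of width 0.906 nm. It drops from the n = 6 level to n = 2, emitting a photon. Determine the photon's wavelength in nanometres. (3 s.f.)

E_1 = h²/(8m_eL²) = 7.340×10^-20 J, so ΔE = (6² − 2²)E_1 = 2.349×10^-18 J.
λ = hc/ΔE = (6.626×10^-34·2.998×10^8)/2.349×10^-18 = 8.46×10^-8 m = 84.6 nm.

λ = 84.6 nm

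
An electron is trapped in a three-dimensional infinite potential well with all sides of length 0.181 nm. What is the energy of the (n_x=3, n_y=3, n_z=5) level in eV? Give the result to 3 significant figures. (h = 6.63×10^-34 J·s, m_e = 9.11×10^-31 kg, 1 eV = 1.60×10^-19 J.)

For a 3D rectangular well E = (h²/8m_e)·Σ n_i²/L_i² = (6.63×10^-34)²/(8·9.11×10^-31) · [3²/(0.181 nm)² + 3²/(0.181 nm)² + 5²/(0.181 nm)²].
Evaluating gives E = 7.916×10^-17 J = 495 eV.

E = 495 eV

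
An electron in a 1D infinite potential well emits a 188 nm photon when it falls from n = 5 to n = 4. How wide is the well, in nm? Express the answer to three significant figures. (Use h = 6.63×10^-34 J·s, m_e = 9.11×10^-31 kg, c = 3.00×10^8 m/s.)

L = 0.716 nm

The photon carries ΔE = hc/λ = 6.63×10^-34·3.00×10^8/1.88×10^-7 m = 1.058×10^-18 J.
Since ΔE = (5² − 4²)E_1, E_1 = 1.176×10^-19 J, and L = h/√(8m_eE_1) = 7.16×10^-10 m = 0.716 nm.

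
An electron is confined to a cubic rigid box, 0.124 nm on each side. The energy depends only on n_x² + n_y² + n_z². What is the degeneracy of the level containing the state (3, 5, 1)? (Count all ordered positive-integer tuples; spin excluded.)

The level has n_x² + n_y² + n_z² = 35. The ordered positive-integer solutions are (1, 3, 5), (1, 5, 3), (3, 1, 5), (3, 5, 1), (5, 1, 3), (5, 3, 1).
That gives 6 states.

degeneracy = 6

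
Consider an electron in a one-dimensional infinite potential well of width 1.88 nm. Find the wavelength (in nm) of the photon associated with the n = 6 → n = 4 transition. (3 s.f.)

λ = 583 nm

E_1 = h²/(8m_eL²) = 1.705×10^-20 J, so ΔE = (6² − 4²)E_1 = 3.410×10^-19 J.
λ = hc/ΔE = (6.626×10^-34·2.998×10^8)/3.410×10^-19 = 5.83×10^-7 m = 583 nm.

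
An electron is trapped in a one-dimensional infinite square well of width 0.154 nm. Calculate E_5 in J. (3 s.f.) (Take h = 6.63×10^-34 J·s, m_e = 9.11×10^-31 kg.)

For an infinite well E_n = n²h²/(8m_eL²), so E_1 = h²/(8m_eL²) = (6.63×10^-34)²/(8·9.11×10^-31·(1.54×10^-10 m)²) = 2.543×10^-18 J.
Then E_5 = 5²·E_1 = 25·2.543×10^-18 J = 6.36×10^-17 J.

E_5 = 6.36×10^-17 J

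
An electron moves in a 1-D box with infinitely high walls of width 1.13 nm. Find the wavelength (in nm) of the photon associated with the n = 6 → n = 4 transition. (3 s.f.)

E_1 = h²/(8m_eL²) = 4.718×10^-20 J, so ΔE = (6² − 4²)E_1 = 9.436×10^-19 J.
λ = hc/ΔE = (6.626×10^-34·2.998×10^8)/9.436×10^-19 = 2.11×10^-7 m = 211 nm.

λ = 211 nm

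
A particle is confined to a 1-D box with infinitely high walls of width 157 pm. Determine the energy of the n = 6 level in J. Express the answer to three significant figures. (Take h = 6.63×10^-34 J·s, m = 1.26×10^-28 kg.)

E_6 = 6.37×10^-19 J

For an infinite well E_n = n²h²/(8mL²), so E_1 = h²/(8mL²) = (6.63×10^-34)²/(8·1.26×10^-28·(1.57×10^-10 m)²) = 1.769×10^-20 J.
Then E_6 = 6²·E_1 = 36·1.769×10^-20 J = 6.37×10^-19 J.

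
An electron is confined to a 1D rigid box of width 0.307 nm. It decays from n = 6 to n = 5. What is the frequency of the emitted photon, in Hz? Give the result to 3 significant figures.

f = 1.06×10^16 Hz

E_1 = h²/(8m_eL²) = 6.392×10^-19 J and ΔE = (6² − 5²)E_1 = 7.031×10^-18 J.
f = ΔE/h = 7.031×10^-18/6.626×10^-34 = 1.06×10^16 Hz.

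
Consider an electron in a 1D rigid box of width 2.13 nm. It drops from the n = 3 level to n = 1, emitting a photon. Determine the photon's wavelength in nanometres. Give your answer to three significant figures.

E_1 = h²/(8m_eL²) = 1.328×10^-20 J, so ΔE = (3² − 1²)E_1 = 1.062×10^-19 J.
λ = hc/ΔE = (6.626×10^-34·2.998×10^8)/1.062×10^-19 = 1.87×10^-6 m = 1.87×10^3 nm.

λ = 1.87×10^3 nm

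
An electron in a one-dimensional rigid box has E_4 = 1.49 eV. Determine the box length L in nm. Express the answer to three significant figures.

L = 2.01 nm

From E_n = n²h²/(8m_eL²), L = n·h/√(8m_eE_n).
E_4 = 1.49 eV = 2.387×10^-19 J, so L = 4·6.626×10^-34/√(8·9.109×10^-31·2.387×10^-19) = 2.01×10^-9 m = 2.01 nm.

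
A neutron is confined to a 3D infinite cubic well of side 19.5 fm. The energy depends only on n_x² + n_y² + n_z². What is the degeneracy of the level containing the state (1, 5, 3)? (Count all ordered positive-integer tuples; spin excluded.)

degeneracy = 6

The level has n_x² + n_y² + n_z² = 35. The ordered positive-integer solutions are (1, 3, 5), (1, 5, 3), (3, 1, 5), (3, 5, 1), (5, 1, 3), (5, 3, 1).
That gives 6 states.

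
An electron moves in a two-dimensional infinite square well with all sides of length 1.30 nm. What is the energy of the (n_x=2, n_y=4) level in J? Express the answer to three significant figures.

E = 7.13×10^-19 J

For a 2D rectangular well E = (h²/8m_e)·Σ n_i²/L_i² = (6.626×10^-34)²/(8·9.109×10^-31) · [2²/(1.30 nm)² + 4²/(1.30 nm)²].
Evaluating gives E = 7.13×10^-19 J.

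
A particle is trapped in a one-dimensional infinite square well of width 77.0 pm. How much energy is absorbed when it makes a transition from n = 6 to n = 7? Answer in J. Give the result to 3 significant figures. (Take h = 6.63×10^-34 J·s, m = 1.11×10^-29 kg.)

E_1 = h²/(8mL²) = 8.349×10^-19 J.
|ΔE| = |6² − 7²|·E_1 = 13·8.349×10^-19 J = 1.09×10^-17 J.

|ΔE| = 1.09×10^-17 J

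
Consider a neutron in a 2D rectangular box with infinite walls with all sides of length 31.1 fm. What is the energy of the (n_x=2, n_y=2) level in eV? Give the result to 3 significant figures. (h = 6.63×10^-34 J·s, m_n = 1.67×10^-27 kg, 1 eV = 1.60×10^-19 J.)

For a 2D rectangular well E = (h²/8m_n)·Σ n_i²/L_i² = (6.63×10^-34)²/(8·1.67×10^-27) · [2²/(31.1 fm)² + 2²/(31.1 fm)²].
Evaluating gives E = 2.721×10^-13 J = 1.70×10^6 eV.

E = 1.70×10^6 eV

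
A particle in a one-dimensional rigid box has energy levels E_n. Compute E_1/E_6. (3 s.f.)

0.0278

E_n ∝ n², so E_1/E_6 = 1²/6² = 1/36 = 0.0278.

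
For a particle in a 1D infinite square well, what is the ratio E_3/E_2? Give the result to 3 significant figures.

E_n ∝ n², so E_3/E_2 = 3²/2² = 9/4 = 2.25.

2.25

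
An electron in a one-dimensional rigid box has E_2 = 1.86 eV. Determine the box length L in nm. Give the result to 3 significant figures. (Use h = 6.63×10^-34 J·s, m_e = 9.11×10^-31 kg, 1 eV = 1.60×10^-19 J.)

L = 0.900 nm

From E_n = n²h²/(8m_eL²), L = n·h/√(8m_eE_n).
E_2 = 1.86 eV = 2.976×10^-19 J, so L = 2·6.63×10^-34/√(8·9.11×10^-31·2.976×10^-19) = 9.00×10^-10 m = 0.900 nm.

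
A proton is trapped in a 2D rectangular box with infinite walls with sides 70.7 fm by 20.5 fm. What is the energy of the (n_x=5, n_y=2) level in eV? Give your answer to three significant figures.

For a 2D rectangular well E = (h²/8m_p)·Σ n_i²/L_i² = (6.626×10^-34)²/(8·1.673×10^-27) · [5²/(70.7 fm)² + 2²/(20.5 fm)²].
Evaluating gives E = 4.763×10^-13 J = 2.97×10^6 eV.

E = 2.97×10^6 eV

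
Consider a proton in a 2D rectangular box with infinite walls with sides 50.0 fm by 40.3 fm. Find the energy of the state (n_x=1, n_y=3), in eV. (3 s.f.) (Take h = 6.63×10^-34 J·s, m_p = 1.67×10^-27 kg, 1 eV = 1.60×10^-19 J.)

E = 1.22×10^6 eV

For a 2D rectangular well E = (h²/8m_p)·Σ n_i²/L_i² = (6.63×10^-34)²/(8·1.67×10^-27) · [1²/(50.0 fm)² + 3²/(40.3 fm)²].
Evaluating gives E = 1.955×10^-13 J = 1.22×10^6 eV.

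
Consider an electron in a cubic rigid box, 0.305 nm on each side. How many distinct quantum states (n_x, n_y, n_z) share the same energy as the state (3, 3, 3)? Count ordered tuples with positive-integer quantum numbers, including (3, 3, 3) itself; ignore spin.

The level has n_x² + n_y² + n_z² = 27. The ordered positive-integer solutions are (1, 1, 5), (1, 5, 1), (3, 3, 3), (5, 1, 1).
That gives 4 states.

degeneracy = 4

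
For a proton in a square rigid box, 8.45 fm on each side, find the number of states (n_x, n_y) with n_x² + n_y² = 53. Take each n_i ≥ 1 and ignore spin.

degeneracy = 2

The level has n_x² + n_y² = 53. The ordered positive-integer solutions are (2, 7), (7, 2).
That gives 2 states.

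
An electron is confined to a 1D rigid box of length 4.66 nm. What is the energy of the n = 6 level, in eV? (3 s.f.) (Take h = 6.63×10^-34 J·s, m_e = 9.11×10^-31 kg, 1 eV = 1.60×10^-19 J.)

E_6 = 0.625 eV

For an infinite well E_n = n²h²/(8m_eL²), so E_1 = h²/(8m_eL²) = (6.63×10^-34)²/(8·9.11×10^-31·(4.66×10^-9 m)²) = 2.777×10^-21 J.
Then E_6 = 6²·E_1 = 36·2.777×10^-21 J = 9.997×10^-20 J.
Converting, E_6 = 9.997×10^-20 J / (1.60×10^-19 J/eV) = 0.625 eV.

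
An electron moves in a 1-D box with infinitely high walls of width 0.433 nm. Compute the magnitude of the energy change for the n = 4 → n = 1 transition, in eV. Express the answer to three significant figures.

|ΔE| = 30.1 eV

E_1 = h²/(8m_eL²) = 3.213×10^-19 J.
|ΔE| = |4² − 1²|·E_1 = 15·3.213×10^-19 J = 4.819×10^-18 J = 30.1 eV.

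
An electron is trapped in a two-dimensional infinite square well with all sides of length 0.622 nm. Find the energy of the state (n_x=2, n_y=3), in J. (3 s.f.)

E = 2.02×10^-18 J

For a 2D rectangular well E = (h²/8m_e)·Σ n_i²/L_i² = (6.626×10^-34)²/(8·9.109×10^-31) · [2²/(0.622 nm)² + 3²/(0.622 nm)²].
Evaluating gives E = 2.02×10^-18 J.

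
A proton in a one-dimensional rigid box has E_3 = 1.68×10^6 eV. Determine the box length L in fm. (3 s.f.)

L = 33.1 fm

From E_n = n²h²/(8m_pL²), L = n·h/√(8m_pE_n).
E_3 = 1.68×10^6 eV = 2.691×10^-13 J, so L = 3·6.626×10^-34/√(8·1.673×10^-27·2.691×10^-13) = 3.31×10^-14 m = 33.1 fm.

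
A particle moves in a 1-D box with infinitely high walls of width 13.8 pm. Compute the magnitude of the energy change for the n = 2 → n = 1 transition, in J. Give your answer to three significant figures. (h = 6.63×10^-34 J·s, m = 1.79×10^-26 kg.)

|ΔE| = 4.84×10^-20 J

E_1 = h²/(8mL²) = 1.612×10^-20 J.
|ΔE| = |2² − 1²|·E_1 = 3·1.612×10^-20 J = 4.84×10^-20 J.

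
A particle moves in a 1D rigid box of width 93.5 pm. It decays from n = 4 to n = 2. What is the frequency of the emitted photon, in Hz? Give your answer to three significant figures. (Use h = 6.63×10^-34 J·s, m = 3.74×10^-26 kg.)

E_1 = h²/(8mL²) = 1.681×10^-22 J and ΔE = (4² − 2²)E_1 = 2.017×10^-21 J.
f = ΔE/h = 2.017×10^-21/6.63×10^-34 = 3.04×10^12 Hz.

f = 3.04×10^12 Hz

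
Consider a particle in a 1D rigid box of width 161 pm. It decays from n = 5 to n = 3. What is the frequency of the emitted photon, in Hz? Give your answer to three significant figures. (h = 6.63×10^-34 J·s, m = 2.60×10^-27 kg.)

E_1 = h²/(8mL²) = 8.153×10^-22 J and ΔE = (5² − 3²)E_1 = 1.304×10^-20 J.
f = ΔE/h = 1.304×10^-20/6.63×10^-34 = 1.97×10^13 Hz.

f = 1.97×10^13 Hz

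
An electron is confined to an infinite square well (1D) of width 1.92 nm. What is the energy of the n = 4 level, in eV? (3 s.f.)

E_4 = 1.63 eV

For an infinite well E_n = n²h²/(8m_eL²), so E_1 = h²/(8m_eL²) = (6.626×10^-34)²/(8·9.109×10^-31·(1.92×10^-9 m)²) = 1.634×10^-20 J.
Then E_4 = 4²·E_1 = 16·1.634×10^-20 J = 2.614×10^-19 J.
Converting, E_4 = 2.614×10^-19 J / (1.602×10^-19 J/eV) = 1.63 eV.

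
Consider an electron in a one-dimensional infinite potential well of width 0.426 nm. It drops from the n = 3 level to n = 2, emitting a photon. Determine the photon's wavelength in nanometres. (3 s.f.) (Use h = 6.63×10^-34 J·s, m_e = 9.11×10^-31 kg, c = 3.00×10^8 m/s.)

λ = 120 nm

E_1 = h²/(8m_eL²) = 3.324×10^-19 J, so ΔE = (3² − 2²)E_1 = 1.662×10^-18 J.
λ = hc/ΔE = (6.63×10^-34·3.00×10^8)/1.662×10^-18 = 1.20×10^-7 m = 120 nm.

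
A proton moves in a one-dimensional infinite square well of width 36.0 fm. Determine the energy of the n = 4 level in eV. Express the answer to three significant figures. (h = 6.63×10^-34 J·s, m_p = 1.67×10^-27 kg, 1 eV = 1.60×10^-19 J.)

For an infinite well E_n = n²h²/(8m_pL²), so E_1 = h²/(8m_pL²) = (6.63×10^-34)²/(8·1.67×10^-27·(3.60×10^-14 m)²) = 2.539×10^-14 J.
Then E_4 = 4²·E_1 = 16·2.539×10^-14 J = 4.062×10^-13 J.
Converting, E_4 = 4.062×10^-13 J / (1.60×10^-19 J/eV) = 2.54×10^6 eV.

E_4 = 2.54×10^6 eV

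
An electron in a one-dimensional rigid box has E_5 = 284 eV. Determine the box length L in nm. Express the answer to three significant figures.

From E_n = n²h²/(8m_eL²), L = n·h/√(8m_eE_n).
E_5 = 284 eV = 4.550×10^-17 J, so L = 5·6.626×10^-34/√(8·9.109×10^-31·4.550×10^-17) = 1.82×10^-10 m = 0.182 nm.

L = 0.182 nm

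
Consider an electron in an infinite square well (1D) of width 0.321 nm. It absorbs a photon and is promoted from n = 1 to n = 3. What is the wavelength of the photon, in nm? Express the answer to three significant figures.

E_1 = h²/(8m_eL²) = 5.847×10^-19 J, so ΔE = (3² − 1²)E_1 = 4.678×10^-18 J.
λ = hc/ΔE = (6.626×10^-34·2.998×10^8)/4.678×10^-18 = 4.25×10^-8 m = 42.5 nm.

λ = 42.5 nm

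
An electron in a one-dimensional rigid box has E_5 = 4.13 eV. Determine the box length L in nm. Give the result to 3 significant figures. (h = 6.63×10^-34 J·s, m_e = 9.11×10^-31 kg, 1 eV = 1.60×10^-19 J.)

From E_n = n²h²/(8m_eL²), L = n·h/√(8m_eE_n).
E_5 = 4.13 eV = 6.608×10^-19 J, so L = 5·6.63×10^-34/√(8·9.11×10^-31·6.608×10^-19) = 1.51×10^-9 m = 1.51 nm.

L = 1.51 nm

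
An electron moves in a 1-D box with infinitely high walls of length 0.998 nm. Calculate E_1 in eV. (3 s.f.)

E_1 = 0.378 eV

For an infinite well E_n = n²h²/(8m_eL²), so E_1 = h²/(8m_eL²) = (6.626×10^-34)²/(8·9.109×10^-31·(9.98×10^-10 m)²) = 6.049×10^-20 J.
Converting, E_1 = 6.049×10^-20 J / (1.602×10^-19 J/eV) = 0.378 eV.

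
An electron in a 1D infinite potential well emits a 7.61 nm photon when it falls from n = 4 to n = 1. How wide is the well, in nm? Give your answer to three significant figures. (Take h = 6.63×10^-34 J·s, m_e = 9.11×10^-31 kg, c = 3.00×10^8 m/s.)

The photon carries ΔE = hc/λ = 6.63×10^-34·3.00×10^8/7.61×10^-9 m = 2.614×10^-17 J.
Since ΔE = (4² − 1²)E_1, E_1 = 1.743×10^-18 J, and L = h/√(8m_eE_1) = 1.86×10^-10 m = 0.186 nm.

L = 0.186 nm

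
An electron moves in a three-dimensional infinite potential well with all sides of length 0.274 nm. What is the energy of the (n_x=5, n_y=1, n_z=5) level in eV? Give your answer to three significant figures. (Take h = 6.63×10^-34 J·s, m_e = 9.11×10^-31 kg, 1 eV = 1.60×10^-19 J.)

For a 3D rectangular well E = (h²/8m_e)·Σ n_i²/L_i² = (6.63×10^-34)²/(8·9.11×10^-31) · [5²/(0.274 nm)² + 1²/(0.274 nm)² + 5²/(0.274 nm)²].
Evaluating gives E = 4.097×10^-17 J = 256 eV.

E = 256 eV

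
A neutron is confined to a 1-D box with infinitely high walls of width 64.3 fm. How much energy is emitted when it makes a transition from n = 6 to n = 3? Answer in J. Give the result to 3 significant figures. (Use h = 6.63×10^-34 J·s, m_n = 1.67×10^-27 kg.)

E_1 = h²/(8m_nL²) = 7.958×10^-15 J.
|ΔE| = |6² − 3²|·E_1 = 27·7.958×10^-15 J = 2.15×10^-13 J.

|ΔE| = 2.15×10^-13 J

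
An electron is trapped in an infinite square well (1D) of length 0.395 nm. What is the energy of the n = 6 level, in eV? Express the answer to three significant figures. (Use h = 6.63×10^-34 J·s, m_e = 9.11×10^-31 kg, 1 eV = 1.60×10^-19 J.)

E_6 = 87.0 eV

For an infinite well E_n = n²h²/(8m_eL²), so E_1 = h²/(8m_eL²) = (6.63×10^-34)²/(8·9.11×10^-31·(3.95×10^-10 m)²) = 3.866×10^-19 J.
Then E_6 = 6²·E_1 = 36·3.866×10^-19 J = 1.392×10^-17 J.
Converting, E_6 = 1.392×10^-17 J / (1.60×10^-19 J/eV) = 87.0 eV.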